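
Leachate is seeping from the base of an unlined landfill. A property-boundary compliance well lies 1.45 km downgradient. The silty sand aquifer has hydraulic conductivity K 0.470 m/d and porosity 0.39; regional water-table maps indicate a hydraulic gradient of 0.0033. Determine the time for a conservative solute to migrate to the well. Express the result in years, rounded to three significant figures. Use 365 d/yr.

999 years

Darcy flux q = K·i = 0.470 × 0.0033 = 0.001551 m/d
v_s = q/n_e = 0.001551/0.39 = 0.003977 m/d
L = 1.45 km = 1450 m
t = L / v = 1450 / 0.003977 = 364600 d
   = 364600 / 365 = 999 yr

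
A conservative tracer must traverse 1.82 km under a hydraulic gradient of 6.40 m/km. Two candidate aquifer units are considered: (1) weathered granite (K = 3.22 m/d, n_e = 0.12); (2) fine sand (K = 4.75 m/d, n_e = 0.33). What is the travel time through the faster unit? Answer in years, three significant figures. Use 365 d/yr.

Unit 1 (weathered granite): v = 3.22×0.0064/0.12 = 0.1717 m/d, t = 1820/0.1717 = 10600 d
Unit 2 (fine sand): v = 4.75×0.0064/0.33 = 0.09212 m/d, t = 1820/0.09212 = 19760 d
Faster: 10600 d / 365 = 29.0 yr

29.0 years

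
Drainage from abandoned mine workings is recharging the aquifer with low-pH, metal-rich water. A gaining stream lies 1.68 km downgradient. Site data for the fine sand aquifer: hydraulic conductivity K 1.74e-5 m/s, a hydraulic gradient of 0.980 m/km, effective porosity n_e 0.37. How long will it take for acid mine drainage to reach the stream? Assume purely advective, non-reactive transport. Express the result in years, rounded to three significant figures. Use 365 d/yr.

K = 1.74e-5 m/s × 86400 s/d = 1.503 m/d
Darcy flux q = K·i = 1.503 × 9.8e-4 = 0.001473 m/d
Seepage velocity v = q / n = 0.001473 / 0.37 = 0.003982 m/d
L = 1.68 km = 1680 m
t = L / v = 1680 / 0.003982 = 421900 d
   = 421900 / 365 = 1160 yr

1160 years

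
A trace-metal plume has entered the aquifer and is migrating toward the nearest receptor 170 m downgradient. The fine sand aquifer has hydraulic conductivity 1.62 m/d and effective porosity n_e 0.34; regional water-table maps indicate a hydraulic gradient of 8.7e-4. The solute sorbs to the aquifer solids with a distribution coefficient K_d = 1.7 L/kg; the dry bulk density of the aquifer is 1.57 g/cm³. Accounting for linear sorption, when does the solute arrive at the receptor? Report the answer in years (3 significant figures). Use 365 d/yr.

994 years

Darcy flux q = K·i = 1.62 × 8.7e-4 = 0.001409 m/d
v_s = q/n_e = 0.001409/0.34 = 0.004145 m/d
Retardation R = 1 + ρ_b·K_d/n = 1 + 1.57×1.7/0.34 = 8.850
Contaminant velocity v_c = v/R = 0.004145/8.850 = 4.684e-4 m/d
t = L/v_c = 170/4.684e-4 = 362900 d
   = 362900/365 = 994 yr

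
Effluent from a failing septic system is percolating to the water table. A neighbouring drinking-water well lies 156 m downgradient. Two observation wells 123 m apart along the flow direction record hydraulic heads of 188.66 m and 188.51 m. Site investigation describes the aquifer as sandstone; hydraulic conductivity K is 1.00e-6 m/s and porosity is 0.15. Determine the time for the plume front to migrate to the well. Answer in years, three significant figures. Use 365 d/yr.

Hydraulic gradient i = (188.66 − 188.51) / 123 = 0.15 / 123 = 0.001220
K = 1.00e-6 m/s × 86400 s/d = 0.08640 m/d
Specific discharge q = 0.08640 × 0.001220 = 1.054e-4 m/d
Seepage velocity v = q / n = 1.054e-4 / 0.15 = 7.024e-4 m/d
t = L / v = 156 / 7.024e-4 = 222100 d
   = 222100 / 365 = 608 yr

608 years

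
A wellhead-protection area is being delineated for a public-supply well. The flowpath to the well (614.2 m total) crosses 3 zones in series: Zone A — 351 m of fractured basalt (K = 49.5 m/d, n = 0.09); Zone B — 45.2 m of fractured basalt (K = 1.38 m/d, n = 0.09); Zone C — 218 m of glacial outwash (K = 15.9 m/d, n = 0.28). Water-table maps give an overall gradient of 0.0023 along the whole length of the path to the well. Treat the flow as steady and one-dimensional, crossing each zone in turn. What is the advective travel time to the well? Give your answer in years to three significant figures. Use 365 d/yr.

10.0 years

Steady 1-D flow in series ⇒ the Darcy flux q is identical in every zone and the zone head losses add (resistances L/K in series).
Σ(L/K) = 351/49.5 + 45.2/1.38 + 218/15.9 = 7.091 + 32.75 + 13.71 = 53.56 d
K_eq = L_total / Σ(L/K) = 614.2 / 53.56 = 11.47 m/d
q = K_eq · i = 11.47 × 0.0023 = 0.02638 m/d (same in every zone)
Zone A: v = q/n = 0.02638/0.09 = 0.2931 m/d → t_A = 351/0.2931 = 1198 d
Zone B: v = q/n = 0.02638/0.09 = 0.2931 m/d → t_B = 45.2/0.2931 = 154.2 d
Zone C: v = q/n = 0.02638/0.28 = 0.09421 m/d → t_C = 218/0.09421 = 2314 d
Total t = 1198 + 154.2 + 2314 = 3666 d
   = 3666 / 365 = 10.0 yr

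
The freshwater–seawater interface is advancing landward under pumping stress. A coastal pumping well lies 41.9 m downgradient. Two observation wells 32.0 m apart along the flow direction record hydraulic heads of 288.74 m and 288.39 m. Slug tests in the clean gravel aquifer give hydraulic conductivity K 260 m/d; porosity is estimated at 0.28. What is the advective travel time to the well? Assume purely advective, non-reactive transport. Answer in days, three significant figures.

4.13 days

Hydraulic gradient i = (288.74 − 288.39) / 32.0 = 0.35 / 32.0 = 0.01094
Darcy flux q = K·i = 260 × 0.01094 = 2.844 m/d
Seepage velocity v = q / n = 2.844 / 0.28 = 10.16 m/d
t = L / v = 41.9 / 10.16 = 4.126 d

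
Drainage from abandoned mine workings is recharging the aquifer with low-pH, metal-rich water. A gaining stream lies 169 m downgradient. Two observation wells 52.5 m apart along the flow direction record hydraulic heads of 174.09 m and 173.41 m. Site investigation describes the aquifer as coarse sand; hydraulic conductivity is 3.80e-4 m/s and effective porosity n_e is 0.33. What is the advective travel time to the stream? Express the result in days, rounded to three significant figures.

Hydraulic gradient i = (174.09 − 173.41) / 52.5 = 0.68 / 52.5 = 0.01295
K = 3.80e-4 m/s × 86400 s/d = 32.83 m/d
q = Ki = 32.83 × 0.01295 = 0.4253 m/d
Average linear velocity = 0.4253 / 0.33 = 1.289 m/d
t = L / v = 169 / 1.289 = 131.1 d

131 days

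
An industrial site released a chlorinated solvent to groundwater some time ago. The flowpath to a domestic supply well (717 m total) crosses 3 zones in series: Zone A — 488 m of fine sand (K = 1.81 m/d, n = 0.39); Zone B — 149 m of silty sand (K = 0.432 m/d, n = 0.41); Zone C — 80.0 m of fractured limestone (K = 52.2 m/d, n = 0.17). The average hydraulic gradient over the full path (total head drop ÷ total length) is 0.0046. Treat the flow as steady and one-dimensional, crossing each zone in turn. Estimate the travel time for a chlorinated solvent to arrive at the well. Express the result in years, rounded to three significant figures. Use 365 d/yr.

136 years

Continuity: the same q passes through each zone, so ΔH = q·Σ(L_j/K_j) — the zones act as resistances in series.
Σ(L/K) = 488/1.81 + 149/0.432 + 80.0/52.2 = 269.6 + 344.9 + 1.533 = 616.1 d
K_eq = L_total / Σ(L/K) = 717 / 616.1 = 1.164 m/d
q = K_eq · i = 1.164 × 0.0046 = 0.005354 m/d (same in every zone)
Zone A: v = q/n = 0.005354/0.39 = 0.01373 m/d → t_A = 488/0.01373 = 35550 d
Zone B: v = q/n = 0.005354/0.41 = 0.01306 m/d → t_B = 149/0.01306 = 11410 d
Zone C: v = q/n = 0.005354/0.17 = 0.03149 m/d → t_C = 80.0/0.03149 = 2540 d
Total t = 35550 + 11410 + 2540 = 49500 d
   = 49500 / 365 = 136 yr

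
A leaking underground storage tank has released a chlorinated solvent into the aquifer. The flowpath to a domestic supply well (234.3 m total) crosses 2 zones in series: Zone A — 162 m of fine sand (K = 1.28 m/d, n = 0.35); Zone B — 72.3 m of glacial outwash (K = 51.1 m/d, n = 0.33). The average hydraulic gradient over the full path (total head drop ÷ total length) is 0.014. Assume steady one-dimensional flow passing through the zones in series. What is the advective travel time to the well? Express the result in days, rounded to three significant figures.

3140 days

Continuity: the same q passes through each zone, so ΔH = q·Σ(L_j/K_j) — the zones act as resistances in series.
Σ(L/K) = 162/1.28 + 72.3/51.1 = 126.6 + 1.415 = 128.0 d
K_eq = L_total / Σ(L/K) = 234.3 / 128.0 = 1.831 m/d
q = K_eq · i = 1.831 × 0.014 = 0.02563 m/d (same in every zone)
Zone A: v = q/n = 0.02563/0.35 = 0.07323 m/d → t_A = 162/0.07323 = 2212 d
Zone B: v = q/n = 0.02563/0.33 = 0.07767 m/d → t_B = 72.3/0.07767 = 930.9 d
Total t = 2212 + 930.9 = 3143 d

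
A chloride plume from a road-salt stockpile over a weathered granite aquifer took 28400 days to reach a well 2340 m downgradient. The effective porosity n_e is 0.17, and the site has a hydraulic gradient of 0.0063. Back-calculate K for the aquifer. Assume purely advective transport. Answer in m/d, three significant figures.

v = L / t = 2340 / 28400 = 0.08239 m/d
K = v · n / i = 0.08239 × 0.17 / 0.0063 = 2.22 m/d

2.22 m/d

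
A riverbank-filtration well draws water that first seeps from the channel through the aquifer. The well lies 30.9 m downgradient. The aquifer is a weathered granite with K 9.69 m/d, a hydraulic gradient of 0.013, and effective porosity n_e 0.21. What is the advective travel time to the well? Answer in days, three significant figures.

51.5 days

Specific discharge q = 9.69 × 0.013 = 0.1260 m/d
Seepage velocity v = q / n = 0.1260 / 0.21 = 0.5999 m/d
t = L / v = 30.9 / 0.5999 = 51.51 d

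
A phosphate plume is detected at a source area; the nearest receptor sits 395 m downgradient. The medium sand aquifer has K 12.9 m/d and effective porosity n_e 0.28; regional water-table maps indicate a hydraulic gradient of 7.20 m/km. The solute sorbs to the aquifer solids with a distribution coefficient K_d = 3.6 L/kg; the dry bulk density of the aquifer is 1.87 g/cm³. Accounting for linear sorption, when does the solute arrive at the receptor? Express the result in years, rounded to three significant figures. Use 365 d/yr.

81.7 years

q = Ki = 12.9 × 0.0072 = 0.09288 m/d
Average linear velocity = 0.09288 / 0.28 = 0.3317 m/d
Retardation R = 1 + ρ_b·K_d/n = 1 + 1.87×3.6/0.28 = 25.04
Contaminant velocity v_c = v/R = 0.3317/25.04 = 0.01325 m/d
t = L/v_c = 395/0.01325 = 29820 d
   = 29820/365 = 81.7 yr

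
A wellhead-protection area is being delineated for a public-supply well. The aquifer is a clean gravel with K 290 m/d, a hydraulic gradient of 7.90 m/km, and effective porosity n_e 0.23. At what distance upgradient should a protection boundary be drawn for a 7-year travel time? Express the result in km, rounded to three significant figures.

Darcy flux q = K·i = 290 × 0.0079 = 2.291 m/d
v_s = q/n_e = 2.291/0.23 = 9.961 m/d
T = 7 yr × 365 = 2555 d
L = v × T = 9.961 × 2555 = 25450 m
   = 25.5 km

25.5 km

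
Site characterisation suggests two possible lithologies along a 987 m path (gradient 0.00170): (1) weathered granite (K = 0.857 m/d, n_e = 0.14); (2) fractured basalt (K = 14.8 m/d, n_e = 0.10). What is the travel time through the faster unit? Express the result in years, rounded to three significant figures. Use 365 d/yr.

Unit 1 (weathered granite): v = 0.857×0.0017/0.14 = 0.01041 m/d, t = 987/0.01041 = 94850 d
Unit 2 (fractured basalt): v = 14.8×0.0017/0.10 = 0.2516 m/d, t = 987/0.2516 = 3923 d
Faster: 3923 d / 365 = 10.7 yr

10.7 years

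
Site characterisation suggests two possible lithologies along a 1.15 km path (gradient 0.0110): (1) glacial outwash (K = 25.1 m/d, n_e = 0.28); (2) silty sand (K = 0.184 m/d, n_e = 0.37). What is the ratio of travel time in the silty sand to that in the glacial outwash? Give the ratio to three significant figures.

Unit 1 (glacial outwash): v = 25.1×0.011/0.28 = 0.9861 m/d, t = 1150/0.9861 = 1166 d
Unit 2 (silty sand): v = 0.184×0.011/0.37 = 0.005470 m/d, t = 1150/0.005470 = 210200 d
t(silty sand) / t(glacial outwash) = 210200/1166 = 180

180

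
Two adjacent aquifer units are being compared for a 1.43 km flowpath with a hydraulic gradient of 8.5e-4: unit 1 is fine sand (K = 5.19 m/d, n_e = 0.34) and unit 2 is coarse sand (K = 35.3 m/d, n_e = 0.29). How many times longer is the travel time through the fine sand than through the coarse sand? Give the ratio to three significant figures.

7.97

Unit 1 (fine sand): v = 5.19×8.5e-4/0.34 = 0.01298 m/d, t = 1430/0.01298 = 110200 d
Unit 2 (coarse sand): v = 35.3×8.5e-4/0.29 = 0.1035 m/d, t = 1430/0.1035 = 13820 d
t(fine sand) / t(coarse sand) = 110200/13820 = 7.97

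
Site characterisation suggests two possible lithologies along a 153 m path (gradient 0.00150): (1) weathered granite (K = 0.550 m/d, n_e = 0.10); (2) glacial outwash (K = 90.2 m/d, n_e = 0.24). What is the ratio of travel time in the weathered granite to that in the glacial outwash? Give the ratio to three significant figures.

Unit 1 (weathered granite): v = 0.550×0.0015/0.10 = 0.008250 m/d, t = 153/0.008250 = 18550 d
Unit 2 (glacial outwash): v = 90.2×0.0015/0.24 = 0.5638 m/d, t = 153/0.5638 = 271.4 d
t(weathered granite) / t(glacial outwash) = 18550/271.4 = 68.3

68.3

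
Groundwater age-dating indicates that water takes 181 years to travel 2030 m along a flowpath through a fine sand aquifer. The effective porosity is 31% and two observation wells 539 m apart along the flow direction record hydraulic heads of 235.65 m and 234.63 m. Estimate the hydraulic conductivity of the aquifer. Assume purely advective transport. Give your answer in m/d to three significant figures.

Hydraulic gradient i = (235.65 − 234.63) / 539 = 1.02 / 539 = 0.001892
t = 181 years = 66070 d
v = L / t = 2030 / 66070 = 0.03073 m/d
K = v · n / i = 0.03073 × 0.31 / 0.001892 = 5.03 m/d

5.03 m/d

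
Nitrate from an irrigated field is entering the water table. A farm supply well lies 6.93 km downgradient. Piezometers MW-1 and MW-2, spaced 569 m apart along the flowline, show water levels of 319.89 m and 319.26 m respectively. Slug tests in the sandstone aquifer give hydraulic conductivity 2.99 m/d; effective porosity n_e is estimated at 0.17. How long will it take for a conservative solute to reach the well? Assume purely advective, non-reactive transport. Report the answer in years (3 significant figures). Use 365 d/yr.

975 years

Hydraulic gradient i = (319.89 − 319.26) / 569 = 0.63 / 569 = 0.001107
Darcy flux q = K·i = 2.99 × 0.001107 = 0.003311 m/d
v = Ki/n = 2.99·0.001107/0.17 = 0.01947 m/d
L = 6.93 km = 6930 m
t = L / v = 6930 / 0.01947 = 355900 d
   = 355900 / 365 = 975 yr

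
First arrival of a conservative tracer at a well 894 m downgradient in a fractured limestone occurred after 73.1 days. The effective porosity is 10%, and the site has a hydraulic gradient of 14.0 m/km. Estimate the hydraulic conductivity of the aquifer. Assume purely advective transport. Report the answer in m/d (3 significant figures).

87.4 m/d

v = L / t = 894 / 73.1 = 12.23 m/d
K = v · n / i = 12.23 × 0.10 / 0.014 = 87.4 m/d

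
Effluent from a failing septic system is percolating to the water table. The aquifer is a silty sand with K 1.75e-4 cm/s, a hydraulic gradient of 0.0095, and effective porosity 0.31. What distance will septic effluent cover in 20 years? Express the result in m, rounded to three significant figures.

K = 1.75e-4 cm/s × 864 = 0.1512 m/d
Specific discharge q = 0.1512 × 0.0095 = 0.001436 m/d
v = Ki/n = 0.1512·0.0095/0.31 = 0.004634 m/d
T = 20 yr × 365 = 7300 d
L = v × T = 0.004634 × 7300 = 33.82 m

33.8 m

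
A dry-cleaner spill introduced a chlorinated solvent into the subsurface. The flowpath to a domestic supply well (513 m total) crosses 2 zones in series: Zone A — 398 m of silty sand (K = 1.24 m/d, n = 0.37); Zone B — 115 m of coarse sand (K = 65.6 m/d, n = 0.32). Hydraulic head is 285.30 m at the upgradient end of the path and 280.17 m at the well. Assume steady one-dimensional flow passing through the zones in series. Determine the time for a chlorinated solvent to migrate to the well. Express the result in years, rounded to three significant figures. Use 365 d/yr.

Total head drop ΔH = 285.30 − 280.17 = 5.13 m
Steady 1-D flow in series ⇒ the Darcy flux q is identical in every zone and the zone head losses add (resistances L/K in series).
Σ(L/K) = 398/1.24 + 115/65.6 = 321.0 + 1.753 = 322.7 d
q = ΔH / Σ(L/K) = 5.13 / 322.7 = 0.01590 m/d (same in every zone)
Zone A: v = q/n = 0.01590/0.37 = 0.04296 m/d → t_A = 398/0.04296 = 9264 d
Zone B: v = q/n = 0.01590/0.32 = 0.04968 m/d → t_B = 115/0.04968 = 2315 d
Total t = 9264 + 2315 = 11580 d
   = 11580 / 365 = 31.7 yr

31.7 years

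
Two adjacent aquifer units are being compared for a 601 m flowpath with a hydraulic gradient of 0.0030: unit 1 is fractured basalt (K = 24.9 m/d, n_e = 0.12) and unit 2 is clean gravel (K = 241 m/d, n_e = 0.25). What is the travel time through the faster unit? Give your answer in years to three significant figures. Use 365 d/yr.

0.569 years

Unit 1 (fractured basalt): v = 24.9×0.0030/0.12 = 0.6225 m/d, t = 601/0.6225 = 965.5 d
Unit 2 (clean gravel): v = 241×0.0030/0.25 = 2.892 m/d, t = 601/2.892 = 207.8 d
Faster: 207.8 d / 365 = 0.569 yr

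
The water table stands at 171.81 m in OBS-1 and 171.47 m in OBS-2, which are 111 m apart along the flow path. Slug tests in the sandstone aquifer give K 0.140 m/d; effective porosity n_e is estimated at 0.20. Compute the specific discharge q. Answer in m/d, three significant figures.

Hydraulic gradient i = (171.81 − 171.47) / 111 = 0.34 / 111 = 0.003063
q = Ki = 0.140 × 0.003063 = 4.288e-4 m/d

4.29e-4 m/d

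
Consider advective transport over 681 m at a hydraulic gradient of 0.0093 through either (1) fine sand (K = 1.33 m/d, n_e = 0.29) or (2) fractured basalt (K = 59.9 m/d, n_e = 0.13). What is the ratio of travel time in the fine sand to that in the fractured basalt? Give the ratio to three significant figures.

Unit 1 (fine sand): v = 1.33×0.0093/0.29 = 0.04265 m/d, t = 681/0.04265 = 15970 d
Unit 2 (fractured basalt): v = 59.9×0.0093/0.13 = 4.285 m/d, t = 681/4.285 = 158.9 d
t(fine sand) / t(fractured basalt) = 15970/158.9 = 100

100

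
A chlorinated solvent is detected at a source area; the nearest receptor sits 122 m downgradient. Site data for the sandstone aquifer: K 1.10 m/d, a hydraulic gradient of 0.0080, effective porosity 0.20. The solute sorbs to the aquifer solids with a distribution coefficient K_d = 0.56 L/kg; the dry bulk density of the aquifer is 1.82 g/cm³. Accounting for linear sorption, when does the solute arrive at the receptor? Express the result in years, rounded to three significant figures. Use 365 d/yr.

46.3 years

q = Ki = 1.10 × 0.0080 = 0.008800 m/d
Seepage velocity v = q / n = 0.008800 / 0.20 = 0.04400 m/d
Retardation R = 1 + ρ_b·K_d/n = 1 + 1.82×0.56/0.20 = 6.096
Contaminant velocity v_c = v/R = 0.04400/6.096 = 0.007218 m/d
t = L/v_c = 122/0.007218 = 16900 d
   = 16900/365 = 46.3 yr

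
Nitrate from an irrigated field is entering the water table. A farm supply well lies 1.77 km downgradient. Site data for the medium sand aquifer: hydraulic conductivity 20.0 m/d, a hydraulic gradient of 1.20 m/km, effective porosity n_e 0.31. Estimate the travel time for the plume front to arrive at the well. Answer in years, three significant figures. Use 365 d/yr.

62.6 years

Darcy flux q = K·i = 20.0 × 0.0012 = 0.02400 m/d
Average linear velocity = 0.02400 / 0.31 = 0.07742 m/d
L = 1.77 km = 1770 m
t = L / v = 1770 / 0.07742 = 22860 d
   = 22860 / 365 = 62.6 yr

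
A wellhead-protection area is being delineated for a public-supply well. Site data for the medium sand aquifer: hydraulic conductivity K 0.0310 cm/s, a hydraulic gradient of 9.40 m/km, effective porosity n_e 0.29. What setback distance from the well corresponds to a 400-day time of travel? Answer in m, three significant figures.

K = 0.0310 cm/s × 864 = 26.78 m/d
q = Ki = 26.78 × 0.0094 = 0.2518 m/d
v = Ki/n = 26.78·0.0094/0.29 = 0.8682 m/d
L = v × T = 0.8682 × 400 = 347.3 m

347 m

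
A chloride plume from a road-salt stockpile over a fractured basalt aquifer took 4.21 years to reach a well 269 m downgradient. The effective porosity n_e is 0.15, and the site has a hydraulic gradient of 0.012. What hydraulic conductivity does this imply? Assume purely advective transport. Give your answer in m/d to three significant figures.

2.19 m/d

t = 4.21 years = 1537 d
v = L / t = 269 / 1537 = 0.1751 m/d
K = v · n / i = 0.1751 × 0.15 / 0.012 = 2.19 m/d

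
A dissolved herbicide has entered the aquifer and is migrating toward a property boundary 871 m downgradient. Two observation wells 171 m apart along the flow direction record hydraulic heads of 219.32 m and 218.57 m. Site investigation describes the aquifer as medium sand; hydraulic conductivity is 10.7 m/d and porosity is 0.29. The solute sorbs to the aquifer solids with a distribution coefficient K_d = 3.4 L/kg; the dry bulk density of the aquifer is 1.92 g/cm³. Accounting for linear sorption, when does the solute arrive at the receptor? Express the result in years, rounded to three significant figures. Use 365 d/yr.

Hydraulic gradient i = (219.32 − 218.57) / 171 = 0.75 / 171 = 0.004386
Specific discharge q = 10.7 × 0.004386 = 0.04693 m/d
Seepage velocity v = q / n = 0.04693 / 0.29 = 0.1618 m/d
Retardation R = 1 + ρ_b·K_d/n = 1 + 1.92×3.4/0.29 = 23.51
Contaminant velocity v_c = v/R = 0.1618/23.51 = 0.006883 m/d
t = L/v_c = 871/0.006883 = 126500 d
   = 126500/365 = 347 yr

347 years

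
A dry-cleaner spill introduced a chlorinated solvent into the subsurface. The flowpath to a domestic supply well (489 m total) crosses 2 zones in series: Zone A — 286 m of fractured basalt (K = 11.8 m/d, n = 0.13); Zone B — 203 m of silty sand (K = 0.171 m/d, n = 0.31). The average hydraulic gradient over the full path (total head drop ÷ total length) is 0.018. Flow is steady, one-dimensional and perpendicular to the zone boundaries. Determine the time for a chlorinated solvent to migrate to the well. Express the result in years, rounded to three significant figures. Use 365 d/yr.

37.7 years

Steady 1-D flow in series ⇒ the Darcy flux q is identical in every zone and the zone head losses add (resistances L/K in series).
Σ(L/K) = 286/11.8 + 203/0.171 = 24.24 + 1187 = 1211 d
K_eq = L_total / Σ(L/K) = 489 / 1211 = 0.4037 m/d
q = K_eq · i = 0.4037 × 0.018 = 0.007266 m/d (same in every zone)
Zone A: v = q/n = 0.007266/0.13 = 0.05589 m/d → t_A = 286/0.05589 = 5117 d
Zone B: v = q/n = 0.007266/0.31 = 0.02344 m/d → t_B = 203/0.02344 = 8661 d
Total t = 5117 + 8661 = 13780 d
   = 13780 / 365 = 37.7 yr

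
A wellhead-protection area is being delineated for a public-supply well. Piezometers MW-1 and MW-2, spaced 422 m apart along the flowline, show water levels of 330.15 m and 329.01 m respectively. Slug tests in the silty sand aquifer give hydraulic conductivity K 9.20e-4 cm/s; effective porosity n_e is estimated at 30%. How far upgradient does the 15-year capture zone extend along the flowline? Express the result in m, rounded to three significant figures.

39.2 m

Hydraulic gradient i = (330.15 − 329.01) / 422 = 1.14 / 422 = 0.002701
K = 9.20e-4 cm/s × 864 = 0.7949 m/d
q = Ki = 0.7949 × 0.002701 = 0.002147 m/d
v_s = q/n_e = 0.002147/0.30 = 0.007158 m/d
T = 15 yr × 365 = 5475 d
L = v × T = 0.007158 × 5475 = 39.19 m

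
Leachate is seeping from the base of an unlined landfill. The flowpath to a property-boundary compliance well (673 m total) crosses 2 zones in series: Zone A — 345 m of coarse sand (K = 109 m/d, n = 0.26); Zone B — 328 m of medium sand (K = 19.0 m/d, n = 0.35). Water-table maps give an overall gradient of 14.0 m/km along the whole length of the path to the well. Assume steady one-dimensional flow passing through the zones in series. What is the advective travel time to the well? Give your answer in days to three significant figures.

For zones in series the flux q is common to all zones; the equivalent conductivity is the harmonic (thickness-weighted) mean, K_eq = L_total / Σ(L_j/K_j).
Σ(L/K) = 345/109 + 328/19.0 = 3.165 + 17.26 = 20.43 d
K_eq = L_total / Σ(L/K) = 673 / 20.43 = 32.94 m/d
q = K_eq · i = 32.94 × 0.014 = 0.4612 m/d (same in every zone)
Zone A: v = q/n = 0.4612/0.26 = 1.774 m/d → t_A = 345/1.774 = 194.5 d
Zone B: v = q/n = 0.4612/0.35 = 1.318 m/d → t_B = 328/1.318 = 248.9 d
Total t = 194.5 + 248.9 = 443.4 d

443 days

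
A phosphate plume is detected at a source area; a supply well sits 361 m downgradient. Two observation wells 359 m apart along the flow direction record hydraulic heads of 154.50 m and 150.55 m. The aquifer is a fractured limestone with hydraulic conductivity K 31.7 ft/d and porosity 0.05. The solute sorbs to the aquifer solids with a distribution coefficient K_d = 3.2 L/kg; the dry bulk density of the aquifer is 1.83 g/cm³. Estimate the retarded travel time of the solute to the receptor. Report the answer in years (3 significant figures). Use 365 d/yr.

Hydraulic gradient i = (154.50 − 150.55) / 359 = 3.95 / 359 = 0.01100
K = 31.7 ft/d × 0.3048 = 9.662 m/d
Specific discharge q = 9.662 × 0.01100 = 0.1063 m/d
Average linear velocity = 0.1063 / 0.05 = 2.126 m/d
Retardation R = 1 + ρ_b·K_d/n = 1 + 1.83×3.2/0.05 = 118.1
Contaminant velocity v_c = v/R = 2.126/118.1 = 0.01800 m/d
t = L/v_c = 361/0.01800 = 20060 d
   = 20060/365 = 54.9 yr

54.9 years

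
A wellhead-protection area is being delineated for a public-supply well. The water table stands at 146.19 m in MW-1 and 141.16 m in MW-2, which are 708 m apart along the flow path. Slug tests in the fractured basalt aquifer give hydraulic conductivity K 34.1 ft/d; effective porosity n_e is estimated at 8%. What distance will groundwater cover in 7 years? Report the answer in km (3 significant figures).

Hydraulic gradient i = (146.19 − 141.16) / 708 = 5.03 / 708 = 0.007105
K = 34.1 ft/d × 0.3048 = 10.39 m/d
Specific discharge q = 10.39 × 0.007105 = 0.07384 m/d
Seepage velocity v = q / n = 0.07384 / 0.08 = 0.9230 m/d
T = 7 yr × 365 = 2555 d
L = v × T = 0.9230 × 2555 = 2358 m
   = 2.36 km

2.36 km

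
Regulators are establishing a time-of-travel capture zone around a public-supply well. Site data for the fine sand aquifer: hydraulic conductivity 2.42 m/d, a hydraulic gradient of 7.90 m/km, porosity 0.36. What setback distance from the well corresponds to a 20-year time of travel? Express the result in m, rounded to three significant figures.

388 m

q = Ki = 2.42 × 0.0079 = 0.01912 m/d
v_s = q/n_e = 0.01912/0.36 = 0.05311 m/d
T = 20 yr × 365 = 7300 d
L = v × T = 0.05311 × 7300 = 387.7 m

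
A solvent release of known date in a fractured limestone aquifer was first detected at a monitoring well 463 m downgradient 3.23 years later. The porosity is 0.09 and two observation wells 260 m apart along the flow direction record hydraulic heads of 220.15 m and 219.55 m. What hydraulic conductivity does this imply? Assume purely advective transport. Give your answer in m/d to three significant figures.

15.3 m/d

Hydraulic gradient i = (220.15 − 219.55) / 260 = 0.60 / 260 = 0.002308
t = 3.23 years = 1179 d
v = L / t = 463 / 1179 = 0.3927 m/d
K = v · n / i = 0.3927 × 0.09 / 0.002308 = 15.3 m/d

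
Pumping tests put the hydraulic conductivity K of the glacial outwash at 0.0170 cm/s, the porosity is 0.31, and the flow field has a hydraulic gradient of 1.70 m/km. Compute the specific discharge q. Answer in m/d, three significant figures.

0.0250 m/d

K = 0.0170 cm/s × 864 = 14.69 m/d
q = Ki = 14.69 × 0.0017 = 0.02497 m/d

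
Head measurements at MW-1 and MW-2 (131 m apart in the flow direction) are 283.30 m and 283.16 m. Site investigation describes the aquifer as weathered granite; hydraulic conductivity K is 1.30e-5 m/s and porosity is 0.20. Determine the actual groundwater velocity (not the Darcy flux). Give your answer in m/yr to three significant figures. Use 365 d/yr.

2.19 m/yr

Hydraulic gradient i = (283.30 − 283.16) / 131 = 0.14 / 131 = 0.001069
K = 1.30e-5 m/s × 86400 s/d = 1.123 m/d
q = Ki = 1.123 × 0.001069 = 0.001200 m/d
v_s = q/n_e = 0.001200/0.20 = 0.006002 m/d
   = 0.006002 × 365 = 2.19 m/yr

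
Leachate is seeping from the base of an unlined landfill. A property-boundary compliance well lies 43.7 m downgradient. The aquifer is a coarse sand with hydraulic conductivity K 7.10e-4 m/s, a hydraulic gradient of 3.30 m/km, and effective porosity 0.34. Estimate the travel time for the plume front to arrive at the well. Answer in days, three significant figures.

K = 7.10e-4 m/s × 86400 s/d = 61.34 m/d
q = Ki = 61.34 × 0.0033 = 0.2024 m/d
Seepage velocity v = q / n = 0.2024 / 0.34 = 0.5954 m/d
t = L / v = 43.7 / 0.5954 = 73.40 d

73.4 days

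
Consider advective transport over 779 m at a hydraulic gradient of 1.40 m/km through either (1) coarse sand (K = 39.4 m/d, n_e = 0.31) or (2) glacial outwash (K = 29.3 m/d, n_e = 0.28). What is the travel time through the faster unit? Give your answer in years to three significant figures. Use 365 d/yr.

Unit 1 (coarse sand): v = 39.4×0.0014/0.31 = 0.1779 m/d, t = 779/0.1779 = 4378 d
Unit 2 (glacial outwash): v = 29.3×0.0014/0.28 = 0.1465 m/d, t = 779/0.1465 = 5317 d
Faster: 4378 d / 365 = 12.0 yr

12.0 years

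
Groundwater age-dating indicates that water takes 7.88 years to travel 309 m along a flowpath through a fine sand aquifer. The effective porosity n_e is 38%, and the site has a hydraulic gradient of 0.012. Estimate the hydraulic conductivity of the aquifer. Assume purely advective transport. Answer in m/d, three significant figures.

3.40 m/d

t = 7.88 years = 2876 d
v = L / t = 309 / 2876 = 0.1074 m/d
K = v · n / i = 0.1074 × 0.38 / 0.012 = 3.40 m/d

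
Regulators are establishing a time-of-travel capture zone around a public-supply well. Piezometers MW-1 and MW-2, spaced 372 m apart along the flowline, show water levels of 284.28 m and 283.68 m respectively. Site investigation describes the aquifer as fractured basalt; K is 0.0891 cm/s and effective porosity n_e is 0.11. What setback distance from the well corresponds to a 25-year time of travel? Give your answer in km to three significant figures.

Hydraulic gradient i = (284.28 − 283.68) / 372 = 0.60 / 372 = 0.001613
K = 0.0891 cm/s × 864 = 76.98 m/d
Specific discharge q = 76.98 × 0.001613 = 0.1242 m/d
v_s = q/n_e = 0.1242/0.11 = 1.129 m/d
T = 25 yr × 365 = 9125 d
L = v × T = 1.129 × 9125 = 10300 m
   = 10.3 km

10.3 km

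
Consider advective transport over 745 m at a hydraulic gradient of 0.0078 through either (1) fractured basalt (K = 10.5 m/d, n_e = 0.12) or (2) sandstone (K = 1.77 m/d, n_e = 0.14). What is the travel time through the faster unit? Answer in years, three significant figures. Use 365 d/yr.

Unit 1 (fractured basalt): v = 10.5×0.0078/0.12 = 0.6825 m/d, t = 745/0.6825 = 1092 d
Unit 2 (sandstone): v = 1.77×0.0078/0.14 = 0.09861 m/d, t = 745/0.09861 = 7555 d
Faster: 1092 d / 365 = 2.99 yr

2.99 years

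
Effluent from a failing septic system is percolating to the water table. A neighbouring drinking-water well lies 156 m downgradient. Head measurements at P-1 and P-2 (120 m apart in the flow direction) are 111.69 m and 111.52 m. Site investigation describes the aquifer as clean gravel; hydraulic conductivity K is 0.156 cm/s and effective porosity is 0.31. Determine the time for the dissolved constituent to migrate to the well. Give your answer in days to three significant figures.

253 days

Hydraulic gradient i = (111.69 − 111.52) / 120 = 0.17 / 120 = 0.001417
K = 0.156 cm/s × 864 = 134.8 m/d
q = Ki = 134.8 × 0.001417 = 0.1909 m/d
v = Ki/n = 134.8·0.001417/0.31 = 0.6159 m/d
t = L / v = 156 / 0.6159 = 253.3 d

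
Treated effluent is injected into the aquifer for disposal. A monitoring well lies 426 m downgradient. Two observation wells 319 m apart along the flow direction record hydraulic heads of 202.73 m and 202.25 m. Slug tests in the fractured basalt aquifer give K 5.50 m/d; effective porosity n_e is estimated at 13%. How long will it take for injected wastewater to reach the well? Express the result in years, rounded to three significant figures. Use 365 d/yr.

Hydraulic gradient i = (202.73 − 202.25) / 319 = 0.48 / 319 = 0.001505
q = Ki = 5.50 × 0.001505 = 0.008276 m/d
Average linear velocity = 0.008276 / 0.13 = 0.06366 m/d
t = L / v = 426 / 0.06366 = 6692 d
   = 6692 / 365 = 18.3 yr

18.3 years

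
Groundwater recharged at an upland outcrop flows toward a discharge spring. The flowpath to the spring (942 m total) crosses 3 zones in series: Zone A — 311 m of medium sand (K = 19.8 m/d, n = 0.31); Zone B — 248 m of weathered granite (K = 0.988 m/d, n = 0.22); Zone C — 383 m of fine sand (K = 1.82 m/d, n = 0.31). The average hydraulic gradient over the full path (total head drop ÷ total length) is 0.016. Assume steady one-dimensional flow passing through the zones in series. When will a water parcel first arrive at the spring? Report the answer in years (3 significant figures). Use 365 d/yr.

For zones in series the flux q is common to all zones; the equivalent conductivity is the harmonic (thickness-weighted) mean, K_eq = L_total / Σ(L_j/K_j).
Σ(L/K) = 311/19.8 + 248/0.988 + 383/1.82 = 15.71 + 251.0 + 210.4 = 477.2 d
K_eq = L_total / Σ(L/K) = 942 / 477.2 = 1.974 m/d
q = K_eq · i = 1.974 × 0.016 = 0.03159 m/d (same in every zone)
Zone A: v = q/n = 0.03159/0.31 = 0.1019 m/d → t_A = 311/0.1019 = 3052 d
Zone B: v = q/n = 0.03159/0.22 = 0.1436 m/d → t_B = 248/0.1436 = 1727 d
Zone C: v = q/n = 0.03159/0.31 = 0.1019 m/d → t_C = 383/0.1019 = 3759 d
Total t = 3052 + 1727 + 3759 = 8538 d
   = 8538 / 365 = 23.4 yr

23.4 years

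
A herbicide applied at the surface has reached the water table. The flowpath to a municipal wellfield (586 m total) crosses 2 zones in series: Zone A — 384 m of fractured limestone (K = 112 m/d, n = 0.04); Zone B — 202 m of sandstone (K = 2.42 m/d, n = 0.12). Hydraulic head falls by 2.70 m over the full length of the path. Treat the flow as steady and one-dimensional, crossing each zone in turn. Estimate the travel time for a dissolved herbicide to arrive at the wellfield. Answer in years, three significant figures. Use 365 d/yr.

3.49 years

Continuity: the same q passes through each zone, so ΔH = q·Σ(L_j/K_j) — the zones act as resistances in series.
Σ(L/K) = 384/112 + 202/2.42 = 3.429 + 83.47 = 86.90 d
q = ΔH / Σ(L/K) = 2.70 / 86.90 = 0.03107 m/d (same in every zone)
Zone A: v = q/n = 0.03107/0.04 = 0.7768 m/d → t_A = 384/0.7768 = 494.4 d
Zone B: v = q/n = 0.03107/0.12 = 0.2589 m/d → t_B = 202/0.2589 = 780.2 d
Total t = 494.4 + 780.2 = 1275 d
   = 1275 / 365 = 3.49 yr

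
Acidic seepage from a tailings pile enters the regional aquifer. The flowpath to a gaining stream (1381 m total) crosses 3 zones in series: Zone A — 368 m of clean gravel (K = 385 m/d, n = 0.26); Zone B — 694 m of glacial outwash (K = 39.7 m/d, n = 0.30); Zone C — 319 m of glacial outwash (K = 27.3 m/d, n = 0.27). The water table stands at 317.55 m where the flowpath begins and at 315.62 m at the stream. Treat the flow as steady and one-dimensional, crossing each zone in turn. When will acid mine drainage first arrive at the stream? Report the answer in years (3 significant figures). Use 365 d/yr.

16.7 years

Total head drop ΔH = 317.55 − 315.62 = 1.93 m
Steady 1-D flow in series ⇒ the Darcy flux q is identical in every zone and the zone head losses add (resistances L/K in series).
Σ(L/K) = 368/385 + 694/39.7 + 319/27.3 = 0.9558 + 17.48 + 11.68 = 30.12 d
q = ΔH / Σ(L/K) = 1.93 / 30.12 = 0.06407 m/d (same in every zone)
Zone A: v = q/n = 0.06407/0.26 = 0.2464 m/d → t_A = 368/0.2464 = 1493 d
Zone B: v = q/n = 0.06407/0.30 = 0.2136 m/d → t_B = 694/0.2136 = 3249 d
Zone C: v = q/n = 0.06407/0.27 = 0.2373 m/d → t_C = 319/0.2373 = 1344 d
Total t = 1493 + 3249 + 1344 = 6087 d
   = 6087 / 365 = 16.7 yr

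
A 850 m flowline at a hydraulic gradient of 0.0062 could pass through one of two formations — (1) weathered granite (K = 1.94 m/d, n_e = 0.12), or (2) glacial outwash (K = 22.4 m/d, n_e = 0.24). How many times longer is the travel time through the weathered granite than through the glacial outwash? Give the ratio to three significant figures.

5.77

Unit 1 (weathered granite): v = 1.94×0.0062/0.12 = 0.1002 m/d, t = 850/0.1002 = 8480 d
Unit 2 (glacial outwash): v = 22.4×0.0062/0.24 = 0.5787 m/d, t = 850/0.5787 = 1469 d
t(weathered granite) / t(glacial outwash) = 8480/1469 = 5.77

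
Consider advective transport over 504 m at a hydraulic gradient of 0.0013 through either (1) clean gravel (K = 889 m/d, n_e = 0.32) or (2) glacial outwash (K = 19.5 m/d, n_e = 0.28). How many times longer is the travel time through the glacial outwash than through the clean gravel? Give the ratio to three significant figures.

39.9

Unit 1 (clean gravel): v = 889×0.0013/0.32 = 3.612 m/d, t = 504/3.612 = 139.6 d
Unit 2 (glacial outwash): v = 19.5×0.0013/0.28 = 0.09054 m/d, t = 504/0.09054 = 5567 d
t(glacial outwash) / t(clean gravel) = 5567/139.6 = 39.9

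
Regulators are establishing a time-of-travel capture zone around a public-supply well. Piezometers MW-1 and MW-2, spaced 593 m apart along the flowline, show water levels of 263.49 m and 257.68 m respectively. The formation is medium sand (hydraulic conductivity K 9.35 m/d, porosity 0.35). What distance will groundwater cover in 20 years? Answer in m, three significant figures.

Hydraulic gradient i = (263.49 − 257.68) / 593 = 5.81 / 593 = 0.009798
Specific discharge q = 9.35 × 0.009798 = 0.09161 m/d
Average linear velocity = 0.09161 / 0.35 = 0.2617 m/d
T = 20 yr × 365 = 7300 d
L = v × T = 0.2617 × 7300 = 1911 m

1910 m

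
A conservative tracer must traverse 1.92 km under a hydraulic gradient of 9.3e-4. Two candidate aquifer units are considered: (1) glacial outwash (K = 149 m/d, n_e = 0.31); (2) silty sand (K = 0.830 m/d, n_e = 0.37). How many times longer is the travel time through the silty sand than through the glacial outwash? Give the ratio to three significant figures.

214

Unit 1 (glacial outwash): v = 149×9.3e-4/0.31 = 0.4470 m/d, t = 1920/0.4470 = 4295 d
Unit 2 (silty sand): v = 0.830×9.3e-4/0.37 = 0.002086 m/d, t = 1920/0.002086 = 920300 d
t(silty sand) / t(glacial outwash) = 920300/4295 = 214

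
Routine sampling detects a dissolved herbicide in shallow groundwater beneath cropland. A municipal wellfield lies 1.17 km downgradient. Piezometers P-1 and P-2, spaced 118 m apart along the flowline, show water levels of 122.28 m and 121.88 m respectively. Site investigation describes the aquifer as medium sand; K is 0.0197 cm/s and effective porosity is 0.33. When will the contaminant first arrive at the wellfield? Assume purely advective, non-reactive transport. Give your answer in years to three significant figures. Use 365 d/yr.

Hydraulic gradient i = (122.28 − 121.88) / 118 = 0.40 / 118 = 0.003390
K = 0.0197 cm/s × 864 = 17.02 m/d
Specific discharge q = 17.02 × 0.003390 = 0.05770 m/d
v = Ki/n = 17.02·0.003390/0.33 = 0.1748 m/d
L = 1.17 km = 1170 m
t = L / v = 1170 / 0.1748 = 6692 d
   = 6692 / 365 = 18.3 yr

18.3 years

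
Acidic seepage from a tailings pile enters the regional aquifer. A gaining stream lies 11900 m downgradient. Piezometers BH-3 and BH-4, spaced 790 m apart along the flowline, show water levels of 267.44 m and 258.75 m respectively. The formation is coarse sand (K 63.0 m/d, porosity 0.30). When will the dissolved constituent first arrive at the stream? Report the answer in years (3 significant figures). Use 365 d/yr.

Hydraulic gradient i = (267.44 − 258.75) / 790 = 8.69 / 790 = 0.01100
Darcy flux q = K·i = 63.0 × 0.01100 = 0.6930 m/d
v = Ki/n = 63.0·0.01100/0.30 = 2.310 m/d
t = L / v = 11900 / 2.310 = 5152 d
   = 5152 / 365 = 14.1 yr

14.1 years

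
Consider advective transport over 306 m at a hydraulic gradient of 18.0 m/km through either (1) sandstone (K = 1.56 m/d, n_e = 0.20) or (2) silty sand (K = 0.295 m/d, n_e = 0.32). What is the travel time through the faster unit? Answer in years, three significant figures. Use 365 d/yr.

5.97 years

Unit 1 (sandstone): v = 1.56×0.018/0.20 = 0.1404 m/d, t = 306/0.1404 = 2179 d
Unit 2 (silty sand): v = 0.295×0.018/0.32 = 0.01659 m/d, t = 306/0.01659 = 18440 d
Faster: 2179 d / 365 = 5.97 yr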